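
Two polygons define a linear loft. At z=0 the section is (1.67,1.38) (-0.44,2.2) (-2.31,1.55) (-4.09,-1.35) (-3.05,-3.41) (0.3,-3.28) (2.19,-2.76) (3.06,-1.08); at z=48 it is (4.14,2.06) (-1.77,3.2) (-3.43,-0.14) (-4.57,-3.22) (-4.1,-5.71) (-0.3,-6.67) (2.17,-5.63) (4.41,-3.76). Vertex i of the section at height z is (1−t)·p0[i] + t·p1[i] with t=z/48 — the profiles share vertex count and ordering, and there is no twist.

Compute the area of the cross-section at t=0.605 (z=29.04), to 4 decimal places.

Cross-section at t=0.605: each vertex is (1-t)·p0[i] + t·p1[i].
  v1: (1-0.605)·(1.67,1.38) + 0.605·(4.14,2.06) = (3.1643,1.7914)
  v2: (1-0.605)·(-0.44,2.2) + 0.605·(-1.77,3.2) = (-1.2447,2.8050)
  v3: (1-0.605)·(-2.31,1.55) + 0.605·(-3.43,-0.14) = (-2.9876,0.5276)
  v4: (1-0.605)·(-4.09,-1.35) + 0.605·(-4.57,-3.22) = (-4.3804,-2.4814)
  v5: (1-0.605)·(-3.05,-3.41) + 0.605·(-4.1,-5.71) = (-3.6852,-4.8015)
  v6: (1-0.605)·(0.3,-3.28) + 0.605·(-0.3,-6.67) = (-0.0630,-5.3310)
  v7: (1-0.605)·(2.19,-2.76) + 0.605·(2.17,-5.63) = (2.1779,-4.4963)
  v8: (1-0.605)·(3.06,-1.08) + 0.605·(4.41,-3.76) = (3.8768,-2.7014)
Shoelace sum Σ(x_i·y_{i+1} − x_{i+1}·y_i):
  i=1: 3.1643·2.8050 − -1.2447·1.7914 = +11.1057 (running +11.1057)
  i=2: -1.2447·0.5276 − -2.9876·2.8050 = +7.7236 (running +18.8293)
  i=3: -2.9876·-2.4814 − -4.3804·0.5276 = +9.7242 (running +28.5534)
  i=4: -4.3804·-4.8015 − -3.6852·-2.4814 = +11.8881 (running +40.4415)
  i=5: -3.6852·-5.3310 − -0.0630·-4.8015 = +19.3434 (running +59.7849)
  i=6: -0.0630·-4.4963 − 2.1779·-5.3310 = +11.8935 (running +71.6785)
  i=7: 2.1779·-2.7014 − 3.8768·-4.4963 = +11.5478 (running +83.2263)
  i=8: 3.8768·1.7914 − 3.1643·-2.7014 = +15.4930 (running +98.7193)
Area = |Σ|/2 = |98.7193|/2 = 49.3596

Area at t=0.605: 49.3596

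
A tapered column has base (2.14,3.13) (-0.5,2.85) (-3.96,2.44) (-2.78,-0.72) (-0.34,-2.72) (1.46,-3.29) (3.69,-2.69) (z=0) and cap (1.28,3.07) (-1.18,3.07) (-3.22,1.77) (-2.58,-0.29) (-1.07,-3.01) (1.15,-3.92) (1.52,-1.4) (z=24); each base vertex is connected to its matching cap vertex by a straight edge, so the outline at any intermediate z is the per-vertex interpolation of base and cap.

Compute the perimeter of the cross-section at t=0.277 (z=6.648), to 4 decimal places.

Cross-section at t=0.277: each vertex is (1-t)·p0[i] + t·p1[i].
  v1: (1-0.277)·(2.14,3.13) + 0.277·(1.28,3.07) = (1.9018,3.1134)
  v2: (1-0.277)·(-0.5,2.85) + 0.277·(-1.18,3.07) = (-0.6884,2.9109)
  v3: (1-0.277)·(-3.96,2.44) + 0.277·(-3.22,1.77) = (-3.7550,2.2544)
  v4: (1-0.277)·(-2.78,-0.72) + 0.277·(-2.58,-0.29) = (-2.7246,-0.6009)
  v5: (1-0.277)·(-0.34,-2.72) + 0.277·(-1.07,-3.01) = (-0.5422,-2.8003)
  v6: (1-0.277)·(1.46,-3.29) + 0.277·(1.15,-3.92) = (1.3741,-3.4645)
  v7: (1-0.277)·(3.69,-2.69) + 0.277·(1.52,-1.4) = (3.0889,-2.3327)
Perimeter = Σ |v_{i+1} − v_i|:
  edge 1→2: √(-2.5901² + -0.2024²) = 2.5980 (running 2.5980)
  edge 2→3: √(-3.0667² + -0.6565²) = 3.1361 (running 5.7342)
  edge 3→4: √(1.0304² + -2.8553²) = 3.0355 (running 8.7697)
  edge 4→5: √(2.1824² + -2.1994²) = 3.0984 (running 11.8682)
  edge 5→6: √(1.9163² + -0.6642²) = 2.0282 (running 13.8963)
  edge 6→7: √(1.7148² + 1.1318²) = 2.0546 (running 15.9510)
  edge 7→1: √(-1.1871² + 5.4460²) = 5.5739 (running 21.5249)
Perimeter = 21.5249

Perimeter at t=0.277: 21.5249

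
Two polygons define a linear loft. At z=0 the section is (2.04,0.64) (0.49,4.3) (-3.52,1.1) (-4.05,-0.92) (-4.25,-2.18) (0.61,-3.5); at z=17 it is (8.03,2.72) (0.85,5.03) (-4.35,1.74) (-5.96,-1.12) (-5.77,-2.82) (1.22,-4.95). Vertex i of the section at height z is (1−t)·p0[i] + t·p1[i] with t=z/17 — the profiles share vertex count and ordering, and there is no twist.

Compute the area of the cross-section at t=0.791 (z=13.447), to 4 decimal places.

Area at t=0.791: 68.8320

Cross-section at t=0.791: each vertex is (1-t)·p0[i] + t·p1[i].
  v1: (1-0.791)·(2.04,0.64) + 0.791·(8.03,2.72) = (6.7781,2.2853)
  v2: (1-0.791)·(0.49,4.3) + 0.791·(0.85,5.03) = (0.7748,4.8774)
  v3: (1-0.791)·(-3.52,1.1) + 0.791·(-4.35,1.74) = (-4.1765,1.6062)
  v4: (1-0.791)·(-4.05,-0.92) + 0.791·(-5.96,-1.12) = (-5.5608,-1.0782)
  v5: (1-0.791)·(-4.25,-2.18) + 0.791·(-5.77,-2.82) = (-5.4523,-2.6862)
  v6: (1-0.791)·(0.61,-3.5) + 0.791·(1.22,-4.95) = (1.0925,-4.6470)
Shoelace sum Σ(x_i·y_{i+1} − x_{i+1}·y_i):
  i=1: 6.7781·4.8774 − 0.7748·2.2853 = +31.2891 (running +31.2891)
  i=2: 0.7748·1.6062 − -4.1765·4.8774 = +21.6152 (running +52.9043)
  i=3: -4.1765·-1.0782 − -5.5608·1.6062 = +13.4351 (running +66.3394)
  i=4: -5.5608·-2.6862 − -5.4523·-1.0782 = +9.0590 (running +75.3984)
  i=5: -5.4523·-4.6470 − 1.0925·-2.6862 = +28.2714 (running +103.6698)
  i=6: 1.0925·2.2853 − 6.7781·-4.6470 = +33.9941 (running +137.6639)
Area = |Σ|/2 = |137.6639|/2 = 68.8320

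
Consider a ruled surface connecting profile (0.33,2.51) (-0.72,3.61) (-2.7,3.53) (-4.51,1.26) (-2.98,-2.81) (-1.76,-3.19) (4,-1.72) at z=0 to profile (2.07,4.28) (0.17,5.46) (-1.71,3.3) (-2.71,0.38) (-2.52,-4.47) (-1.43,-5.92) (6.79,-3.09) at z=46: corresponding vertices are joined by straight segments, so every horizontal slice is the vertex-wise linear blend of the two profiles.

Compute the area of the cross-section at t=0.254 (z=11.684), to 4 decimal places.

Area at t=0.254: 41.7345

Cross-section at t=0.254: each vertex is (1-t)·p0[i] + t·p1[i].
  v1: (1-0.254)·(0.33,2.51) + 0.254·(2.07,4.28) = (0.7720,2.9596)
  v2: (1-0.254)·(-0.72,3.61) + 0.254·(0.17,5.46) = (-0.4939,4.0799)
  v3: (1-0.254)·(-2.7,3.53) + 0.254·(-1.71,3.3) = (-2.4485,3.4716)
  v4: (1-0.254)·(-4.51,1.26) + 0.254·(-2.71,0.38) = (-4.0528,1.0365)
  v5: (1-0.254)·(-2.98,-2.81) + 0.254·(-2.52,-4.47) = (-2.8632,-3.2316)
  v6: (1-0.254)·(-1.76,-3.19) + 0.254·(-1.43,-5.92) = (-1.6762,-3.8834)
  v7: (1-0.254)·(4,-1.72) + 0.254·(6.79,-3.09) = (4.7087,-2.0680)
Shoelace sum Σ(x_i·y_{i+1} − x_{i+1}·y_i):
  i=1: 0.7720·4.0799 − -0.4939·2.9596 = +4.6114 (running +4.6114)
  i=2: -0.4939·3.4716 − -2.4485·4.0799 = +8.2750 (running +12.8864)
  i=3: -2.4485·1.0365 − -4.0528·3.4716 = +11.5318 (running +24.4182)
  i=4: -4.0528·-3.2316 − -2.8632·1.0365 = +16.0648 (running +40.4830)
  i=5: -2.8632·-3.8834 − -1.6762·-3.2316 = +5.7020 (running +46.1850)
  i=6: -1.6762·-2.0680 − 4.7087·-3.8834 = +21.7520 (running +67.9370)
  i=7: 4.7087·2.9596 − 0.7720·-2.0680 = +15.5321 (running +83.4691)
Area = |Σ|/2 = |83.4691|/2 = 41.7345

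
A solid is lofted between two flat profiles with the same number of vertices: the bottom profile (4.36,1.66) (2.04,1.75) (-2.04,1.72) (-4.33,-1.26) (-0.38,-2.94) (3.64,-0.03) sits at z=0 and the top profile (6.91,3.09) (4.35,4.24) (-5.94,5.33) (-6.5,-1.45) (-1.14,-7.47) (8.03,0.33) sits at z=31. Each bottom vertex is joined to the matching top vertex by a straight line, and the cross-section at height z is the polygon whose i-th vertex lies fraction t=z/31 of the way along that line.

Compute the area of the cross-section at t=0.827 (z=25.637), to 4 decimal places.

Area at t=0.827: 97.5690

Cross-section at t=0.827: each vertex is (1-t)·p0[i] + t·p1[i].
  v1: (1-0.827)·(4.36,1.66) + 0.827·(6.91,3.09) = (6.4689,2.8426)
  v2: (1-0.827)·(2.04,1.75) + 0.827·(4.35,4.24) = (3.9504,3.8092)
  v3: (1-0.827)·(-2.04,1.72) + 0.827·(-5.94,5.33) = (-5.2653,4.7055)
  v4: (1-0.827)·(-4.33,-1.26) + 0.827·(-6.5,-1.45) = (-6.1246,-1.4171)
  v5: (1-0.827)·(-0.38,-2.94) + 0.827·(-1.14,-7.47) = (-1.0085,-6.6863)
  v6: (1-0.827)·(3.64,-0.03) + 0.827·(8.03,0.33) = (7.2705,0.2677)
Shoelace sum Σ(x_i·y_{i+1} − x_{i+1}·y_i):
  i=1: 6.4689·3.8092 − 3.9504·2.8426 = +13.4120 (running +13.4120)
  i=2: 3.9504·4.7055 − -5.2653·3.8092 = +38.6451 (running +52.0571)
  i=3: -5.2653·-1.4171 − -6.1246·4.7055 = +36.2807 (running +88.3378)
  i=4: -6.1246·-6.6863 − -1.0085·-1.4171 = +39.5217 (running +127.8595)
  i=5: -1.0085·0.2677 − 7.2705·-6.6863 = +48.3430 (running +176.2025)
  i=6: 7.2705·2.8426 − 6.4689·0.2677 = +18.9354 (running +195.1379)
Area = |Σ|/2 = |195.1379|/2 = 97.5690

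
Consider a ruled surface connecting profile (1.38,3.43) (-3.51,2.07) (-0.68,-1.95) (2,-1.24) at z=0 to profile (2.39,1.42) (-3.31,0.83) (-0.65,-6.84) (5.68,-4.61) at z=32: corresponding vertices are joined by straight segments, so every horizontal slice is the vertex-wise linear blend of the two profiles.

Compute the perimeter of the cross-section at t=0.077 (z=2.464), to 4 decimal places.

Perimeter at t=0.077: 18.1817

Cross-section at t=0.077: each vertex is (1-t)·p0[i] + t·p1[i].
  v1: (1-0.077)·(1.38,3.43) + 0.077·(2.39,1.42) = (1.4578,3.2752)
  v2: (1-0.077)·(-3.51,2.07) + 0.077·(-3.31,0.83) = (-3.4946,1.9745)
  v3: (1-0.077)·(-0.68,-1.95) + 0.077·(-0.65,-6.84) = (-0.6777,-2.3265)
  v4: (1-0.077)·(2,-1.24) + 0.077·(5.68,-4.61) = (2.2834,-1.4995)
Perimeter = Σ |v_{i+1} − v_i|:
  edge 1→2: √(-4.9524² + -1.3007²) = 5.1203 (running 5.1203)
  edge 2→3: √(2.8169² + -4.3011²) = 5.1414 (running 10.2617)
  edge 3→4: √(2.9611² + 0.8270²) = 3.0744 (running 13.3361)
  edge 4→1: √(-0.8256² + 4.7747²) = 4.8456 (running 18.1817)
Perimeter = 18.1817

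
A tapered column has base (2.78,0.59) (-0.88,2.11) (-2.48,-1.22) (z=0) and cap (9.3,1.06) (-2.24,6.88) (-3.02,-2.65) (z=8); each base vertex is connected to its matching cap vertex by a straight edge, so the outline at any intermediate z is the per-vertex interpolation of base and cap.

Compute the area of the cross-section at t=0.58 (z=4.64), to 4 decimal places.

Cross-section at t=0.58: each vertex is (1-t)·p0[i] + t·p1[i].
  v1: (1-0.58)·(2.78,0.59) + 0.58·(9.3,1.06) = (6.5616,0.8626)
  v2: (1-0.58)·(-0.88,2.11) + 0.58·(-2.24,6.88) = (-1.6688,4.8766)
  v3: (1-0.58)·(-2.48,-1.22) + 0.58·(-3.02,-2.65) = (-2.7932,-2.0494)
Shoelace sum Σ(x_i·y_{i+1} − x_{i+1}·y_i):
  i=1: 6.5616·4.8766 − -1.6688·0.8626 = +33.4378 (running +33.4378)
  i=2: -1.6688·-2.0494 − -2.7932·4.8766 = +17.0414 (running +50.4792)
  i=3: -2.7932·0.8626 − 6.5616·-2.0494 = +11.0379 (running +61.5171)
Area = |Σ|/2 = |61.5171|/2 = 30.7585

Area at t=0.58: 30.7585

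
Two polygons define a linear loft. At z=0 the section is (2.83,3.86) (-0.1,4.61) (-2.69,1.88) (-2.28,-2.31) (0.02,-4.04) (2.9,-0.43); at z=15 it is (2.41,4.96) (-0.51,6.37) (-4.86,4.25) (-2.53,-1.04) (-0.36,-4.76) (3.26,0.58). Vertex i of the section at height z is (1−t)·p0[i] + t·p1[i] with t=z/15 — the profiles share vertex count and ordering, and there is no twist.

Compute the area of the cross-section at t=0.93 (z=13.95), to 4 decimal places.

Area at t=0.93: 50.8421

Cross-section at t=0.93: each vertex is (1-t)·p0[i] + t·p1[i].
  v1: (1-0.93)·(2.83,3.86) + 0.93·(2.41,4.96) = (2.4394,4.8830)
  v2: (1-0.93)·(-0.1,4.61) + 0.93·(-0.51,6.37) = (-0.4813,6.2468)
  v3: (1-0.93)·(-2.69,1.88) + 0.93·(-4.86,4.25) = (-4.7081,4.0841)
  v4: (1-0.93)·(-2.28,-2.31) + 0.93·(-2.53,-1.04) = (-2.5125,-1.1289)
  v5: (1-0.93)·(0.02,-4.04) + 0.93·(-0.36,-4.76) = (-0.3334,-4.7096)
  v6: (1-0.93)·(2.9,-0.43) + 0.93·(3.26,0.58) = (3.2348,0.5093)
Shoelace sum Σ(x_i·y_{i+1} − x_{i+1}·y_i):
  i=1: 2.4394·6.2468 − -0.4813·4.8830 = +17.5886 (running +17.5886)
  i=2: -0.4813·4.0841 − -4.7081·6.2468 = +27.4449 (running +45.0335)
  i=3: -4.7081·-1.1289 − -2.5125·4.0841 = +15.5763 (running +60.6098)
  i=4: -2.5125·-4.7096 − -0.3334·-1.1289 = +11.4565 (running +72.0663)
  i=5: -0.3334·0.5093 − 3.2348·-4.7096 = +15.0648 (running +87.1311)
  i=6: 3.2348·4.8830 − 2.4394·0.5093 = +14.5531 (running +101.6842)
Area = |Σ|/2 = |101.6842|/2 = 50.8421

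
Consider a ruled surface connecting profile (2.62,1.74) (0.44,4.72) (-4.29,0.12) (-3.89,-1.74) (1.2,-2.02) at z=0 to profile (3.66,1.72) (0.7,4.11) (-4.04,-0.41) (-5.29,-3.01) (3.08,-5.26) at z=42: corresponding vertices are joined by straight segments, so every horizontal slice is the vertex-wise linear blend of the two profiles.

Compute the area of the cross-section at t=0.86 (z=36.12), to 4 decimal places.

Area at t=0.86: 47.2555

Cross-section at t=0.86: each vertex is (1-t)·p0[i] + t·p1[i].
  v1: (1-0.86)·(2.62,1.74) + 0.86·(3.66,1.72) = (3.5144,1.7228)
  v2: (1-0.86)·(0.44,4.72) + 0.86·(0.7,4.11) = (0.6636,4.1954)
  v3: (1-0.86)·(-4.29,0.12) + 0.86·(-4.04,-0.41) = (-4.0750,-0.3358)
  v4: (1-0.86)·(-3.89,-1.74) + 0.86·(-5.29,-3.01) = (-5.0940,-2.8322)
  v5: (1-0.86)·(1.2,-2.02) + 0.86·(3.08,-5.26) = (2.8168,-4.8064)
Shoelace sum Σ(x_i·y_{i+1} − x_{i+1}·y_i):
  i=1: 3.5144·4.1954 − 0.6636·1.7228 = +13.6011 (running +13.6011)
  i=2: 0.6636·-0.3358 − -4.0750·4.1954 = +16.8734 (running +30.4745)
  i=3: -4.0750·-2.8322 − -5.0940·-0.3358 = +9.8306 (running +40.3051)
  i=4: -5.0940·-4.8064 − 2.8168·-2.8322 = +32.4615 (running +72.7667)
  i=5: 2.8168·1.7228 − 3.5144·-4.8064 = +21.7444 (running +94.5111)
Area = |Σ|/2 = |94.5111|/2 = 47.2555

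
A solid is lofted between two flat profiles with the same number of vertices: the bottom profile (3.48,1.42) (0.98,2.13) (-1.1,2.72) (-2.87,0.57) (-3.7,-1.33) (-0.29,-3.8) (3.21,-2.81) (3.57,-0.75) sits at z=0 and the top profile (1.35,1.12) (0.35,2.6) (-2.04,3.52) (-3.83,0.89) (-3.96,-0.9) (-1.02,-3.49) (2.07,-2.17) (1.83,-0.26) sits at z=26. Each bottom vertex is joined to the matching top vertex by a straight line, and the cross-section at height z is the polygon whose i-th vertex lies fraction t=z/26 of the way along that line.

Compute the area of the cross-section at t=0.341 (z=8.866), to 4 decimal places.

Area at t=0.341: 31.2892

Cross-section at t=0.341: each vertex is (1-t)·p0[i] + t·p1[i].
  v1: (1-0.341)·(3.48,1.42) + 0.341·(1.35,1.12) = (2.7537,1.3177)
  v2: (1-0.341)·(0.98,2.13) + 0.341·(0.35,2.6) = (0.7652,2.2903)
  v3: (1-0.341)·(-1.1,2.72) + 0.341·(-2.04,3.52) = (-1.4205,2.9928)
  v4: (1-0.341)·(-2.87,0.57) + 0.341·(-3.83,0.89) = (-3.1974,0.6791)
  v5: (1-0.341)·(-3.7,-1.33) + 0.341·(-3.96,-0.9) = (-3.7887,-1.1834)
  v6: (1-0.341)·(-0.29,-3.8) + 0.341·(-1.02,-3.49) = (-0.5389,-3.6943)
  v7: (1-0.341)·(3.21,-2.81) + 0.341·(2.07,-2.17) = (2.8213,-2.5918)
  v8: (1-0.341)·(3.57,-0.75) + 0.341·(1.83,-0.26) = (2.9767,-0.5829)
Shoelace sum Σ(x_i·y_{i+1} − x_{i+1}·y_i):
  i=1: 2.7537·2.2903 − 0.7652·1.3177 = +5.2984 (running +5.2984)
  i=2: 0.7652·2.9928 − -1.4205·2.2903 = +5.5434 (running +10.8418)
  i=3: -1.4205·0.6791 − -3.1974·2.9928 = +8.6043 (running +19.4461)
  i=4: -3.1974·-1.1834 − -3.7887·0.6791 = +6.3566 (running +25.8028)
  i=5: -3.7887·-3.6943 − -0.5389·-1.1834 = +13.3587 (running +39.1614)
  i=6: -0.5389·-2.5918 − 2.8213·-3.6943 = +11.8193 (running +50.9807)
  i=7: 2.8213·-0.5829 − 2.9767·-2.5918 = +6.0702 (running +57.0510)
  i=8: 2.9767·1.3177 − 2.7537·-0.5829 = +5.5275 (running +62.5785)
Area = |Σ|/2 = |62.5785|/2 = 31.2892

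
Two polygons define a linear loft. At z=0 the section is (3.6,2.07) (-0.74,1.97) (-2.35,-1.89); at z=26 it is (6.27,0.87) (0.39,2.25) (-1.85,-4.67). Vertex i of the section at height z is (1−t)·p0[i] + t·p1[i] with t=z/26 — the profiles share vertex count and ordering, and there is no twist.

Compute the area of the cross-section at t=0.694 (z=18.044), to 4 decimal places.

Cross-section at t=0.694: each vertex is (1-t)·p0[i] + t·p1[i].
  v1: (1-0.694)·(3.6,2.07) + 0.694·(6.27,0.87) = (5.4530,1.2372)
  v2: (1-0.694)·(-0.74,1.97) + 0.694·(0.39,2.25) = (0.0442,2.1643)
  v3: (1-0.694)·(-2.35,-1.89) + 0.694·(-1.85,-4.67) = (-2.0030,-3.8193)
Shoelace sum Σ(x_i·y_{i+1} − x_{i+1}·y_i):
  i=1: 5.4530·2.1643 − 0.0442·1.2372 = +11.7473 (running +11.7473)
  i=2: 0.0442·-3.8193 − -2.0030·2.1643 = +4.1662 (running +15.9135)
  i=3: -2.0030·1.2372 − 5.4530·-3.8193 = +18.3486 (running +34.2621)
Area = |Σ|/2 = |34.2621|/2 = 17.1310

Area at t=0.694: 17.1310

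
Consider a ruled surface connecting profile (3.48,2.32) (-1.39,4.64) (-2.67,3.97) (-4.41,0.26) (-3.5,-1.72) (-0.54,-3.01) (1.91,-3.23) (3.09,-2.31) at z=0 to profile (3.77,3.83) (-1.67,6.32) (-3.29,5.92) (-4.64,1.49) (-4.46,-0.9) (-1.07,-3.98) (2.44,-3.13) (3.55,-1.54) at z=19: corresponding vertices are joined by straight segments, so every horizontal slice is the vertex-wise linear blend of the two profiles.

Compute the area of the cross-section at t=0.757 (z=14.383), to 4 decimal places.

Area at t=0.757: 60.0584

Cross-section at t=0.757: each vertex is (1-t)·p0[i] + t·p1[i].
  v1: (1-0.757)·(3.48,2.32) + 0.757·(3.77,3.83) = (3.6995,3.4631)
  v2: (1-0.757)·(-1.39,4.64) + 0.757·(-1.67,6.32) = (-1.6020,5.9118)
  v3: (1-0.757)·(-2.67,3.97) + 0.757·(-3.29,5.92) = (-3.1393,5.4462)
  v4: (1-0.757)·(-4.41,0.26) + 0.757·(-4.64,1.49) = (-4.5841,1.1911)
  v5: (1-0.757)·(-3.5,-1.72) + 0.757·(-4.46,-0.9) = (-4.2267,-1.0993)
  v6: (1-0.757)·(-0.54,-3.01) + 0.757·(-1.07,-3.98) = (-0.9412,-3.7443)
  v7: (1-0.757)·(1.91,-3.23) + 0.757·(2.44,-3.13) = (2.3112,-3.1543)
  v8: (1-0.757)·(3.09,-2.31) + 0.757·(3.55,-1.54) = (3.4382,-1.7271)
Shoelace sum Σ(x_i·y_{i+1} − x_{i+1}·y_i):
  i=1: 3.6995·5.9118 − -1.6020·3.4631 = +27.4184 (running +27.4184)
  i=2: -1.6020·5.4462 − -3.1393·5.9118 = +9.8345 (running +37.2529)
  i=3: -3.1393·1.1911 − -4.5841·5.4462 = +21.2265 (running +58.4794)
  i=4: -4.5841·-1.0993 − -4.2267·1.1911 = +10.0736 (running +68.5530)
  i=5: -4.2267·-3.7443 − -0.9412·-1.0993 = +14.7914 (running +83.3444)
  i=6: -0.9412·-3.1543 − 2.3112·-3.7443 = +11.6227 (running +94.9671)
  i=7: 2.3112·-1.7271 − 3.4382·-3.1543 = +6.8535 (running +101.8206)
  i=8: 3.4382·3.4631 − 3.6995·-1.7271 = +18.2963 (running +120.1169)
Area = |Σ|/2 = |120.1169|/2 = 60.0584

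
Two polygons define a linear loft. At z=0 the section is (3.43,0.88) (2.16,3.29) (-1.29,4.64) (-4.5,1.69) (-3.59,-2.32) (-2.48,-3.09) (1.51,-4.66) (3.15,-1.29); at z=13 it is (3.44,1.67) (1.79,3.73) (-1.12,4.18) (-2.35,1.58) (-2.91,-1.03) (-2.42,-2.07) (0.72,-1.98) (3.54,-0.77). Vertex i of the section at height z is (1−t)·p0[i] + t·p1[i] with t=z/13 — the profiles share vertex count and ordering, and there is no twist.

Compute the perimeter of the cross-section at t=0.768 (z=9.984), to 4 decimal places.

Perimeter at t=0.768: 21.8285

Cross-section at t=0.768: each vertex is (1-t)·p0[i] + t·p1[i].
  v1: (1-0.768)·(3.43,0.88) + 0.768·(3.44,1.67) = (3.4377,1.4867)
  v2: (1-0.768)·(2.16,3.29) + 0.768·(1.79,3.73) = (1.8758,3.6279)
  v3: (1-0.768)·(-1.29,4.64) + 0.768·(-1.12,4.18) = (-1.1594,4.2867)
  v4: (1-0.768)·(-4.5,1.69) + 0.768·(-2.35,1.58) = (-2.8488,1.6055)
  v5: (1-0.768)·(-3.59,-2.32) + 0.768·(-2.91,-1.03) = (-3.0678,-1.3293)
  v6: (1-0.768)·(-2.48,-3.09) + 0.768·(-2.42,-2.07) = (-2.4339,-2.3066)
  v7: (1-0.768)·(1.51,-4.66) + 0.768·(0.72,-1.98) = (0.9033,-2.6018)
  v8: (1-0.768)·(3.15,-1.29) + 0.768·(3.54,-0.77) = (3.4495,-0.8906)
Perimeter = Σ |v_{i+1} − v_i|:
  edge 1→2: √(-1.5618² + 2.1412²) = 2.6503 (running 2.6503)
  edge 2→3: √(-3.0353² + 0.6588²) = 3.1060 (running 5.7563)
  edge 3→4: √(-1.6894² + -2.6812²) = 3.1690 (running 8.9253)
  edge 4→5: √(-0.2190² + -2.9348²) = 2.9430 (running 11.8682)
  edge 5→6: √(0.6338² + -0.9774²) = 1.1649 (running 13.0331)
  edge 6→7: √(3.3372² + -0.2951²) = 3.3502 (running 16.3834)
  edge 7→8: √(2.5462² + 1.7111²) = 3.0678 (running 19.4511)
  edge 8→1: √(-0.0118² + 2.3774²) = 2.3774 (running 21.8285)
Perimeter = 21.8285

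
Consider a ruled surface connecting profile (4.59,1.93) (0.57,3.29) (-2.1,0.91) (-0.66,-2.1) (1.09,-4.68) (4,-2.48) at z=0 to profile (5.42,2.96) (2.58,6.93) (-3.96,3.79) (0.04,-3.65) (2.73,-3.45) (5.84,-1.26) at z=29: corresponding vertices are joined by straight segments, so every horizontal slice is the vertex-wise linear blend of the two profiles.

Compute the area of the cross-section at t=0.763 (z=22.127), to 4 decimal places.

Area at t=0.763: 56.6636

Cross-section at t=0.763: each vertex is (1-t)·p0[i] + t·p1[i].
  v1: (1-0.763)·(4.59,1.93) + 0.763·(5.42,2.96) = (5.2233,2.7159)
  v2: (1-0.763)·(0.57,3.29) + 0.763·(2.58,6.93) = (2.1036,6.0673)
  v3: (1-0.763)·(-2.1,0.91) + 0.763·(-3.96,3.79) = (-3.5192,3.1074)
  v4: (1-0.763)·(-0.66,-2.1) + 0.763·(0.04,-3.65) = (-0.1259,-3.2826)
  v5: (1-0.763)·(1.09,-4.68) + 0.763·(2.73,-3.45) = (2.3413,-3.7415)
  v6: (1-0.763)·(4,-2.48) + 0.763·(5.84,-1.26) = (5.4039,-1.5491)
Shoelace sum Σ(x_i·y_{i+1} − x_{i+1}·y_i):
  i=1: 5.2233·6.0673 − 2.1036·2.7159 = +25.9781 (running +25.9781)
  i=2: 2.1036·3.1074 − -3.5192·6.0673 = +27.8889 (running +53.8670)
  i=3: -3.5192·-3.2826 − -0.1259·3.1074 = +11.9435 (running +65.8105)
  i=4: -0.1259·-3.7415 − 2.3413·-3.2826 = +8.1568 (running +73.9673)
  i=5: 2.3413·-1.5491 − 5.4039·-3.7415 = +16.5918 (running +90.5591)
  i=6: 5.4039·2.7159 − 5.2233·-1.5491 = +22.7681 (running +113.3271)
Area = |Σ|/2 = |113.3271|/2 = 56.6636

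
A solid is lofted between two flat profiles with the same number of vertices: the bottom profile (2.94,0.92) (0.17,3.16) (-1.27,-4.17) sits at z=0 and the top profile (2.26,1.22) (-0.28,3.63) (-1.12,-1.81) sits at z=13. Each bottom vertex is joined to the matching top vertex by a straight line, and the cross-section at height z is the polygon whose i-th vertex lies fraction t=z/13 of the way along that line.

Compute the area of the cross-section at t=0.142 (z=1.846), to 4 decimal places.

Cross-section at t=0.142: each vertex is (1-t)·p0[i] + t·p1[i].
  v1: (1-0.142)·(2.94,0.92) + 0.142·(2.26,1.22) = (2.8434,0.9626)
  v2: (1-0.142)·(0.17,3.16) + 0.142·(-0.28,3.63) = (0.1061,3.2267)
  v3: (1-0.142)·(-1.27,-4.17) + 0.142·(-1.12,-1.81) = (-1.2487,-3.8349)
Shoelace sum Σ(x_i·y_{i+1} − x_{i+1}·y_i):
  i=1: 2.8434·3.2267 − 0.1061·0.9626 = +9.0729 (running +9.0729)
  i=2: 0.1061·-3.8349 − -1.2487·3.2267 = +3.6223 (running +12.6953)
  i=3: -1.2487·0.9626 − 2.8434·-3.8349 = +9.7023 (running +22.3975)
Area = |Σ|/2 = |22.3975|/2 = 11.1988

Area at t=0.142: 11.1988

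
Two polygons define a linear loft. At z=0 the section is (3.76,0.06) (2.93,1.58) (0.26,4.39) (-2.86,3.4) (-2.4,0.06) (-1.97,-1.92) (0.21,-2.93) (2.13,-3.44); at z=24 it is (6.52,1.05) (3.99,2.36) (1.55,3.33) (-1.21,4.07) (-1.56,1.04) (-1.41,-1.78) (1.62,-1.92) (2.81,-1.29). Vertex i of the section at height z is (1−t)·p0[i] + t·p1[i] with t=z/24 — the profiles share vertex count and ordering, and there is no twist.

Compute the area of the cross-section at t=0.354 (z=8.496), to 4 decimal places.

Area at t=0.354: 33.1204

Cross-section at t=0.354: each vertex is (1-t)·p0[i] + t·p1[i].
  v1: (1-0.354)·(3.76,0.06) + 0.354·(6.52,1.05) = (4.7370,0.4105)
  v2: (1-0.354)·(2.93,1.58) + 0.354·(3.99,2.36) = (3.3052,1.8561)
  v3: (1-0.354)·(0.26,4.39) + 0.354·(1.55,3.33) = (0.7167,4.0148)
  v4: (1-0.354)·(-2.86,3.4) + 0.354·(-1.21,4.07) = (-2.2759,3.6372)
  v5: (1-0.354)·(-2.4,0.06) + 0.354·(-1.56,1.04) = (-2.1026,0.4069)
  v6: (1-0.354)·(-1.97,-1.92) + 0.354·(-1.41,-1.78) = (-1.7718,-1.8704)
  v7: (1-0.354)·(0.21,-2.93) + 0.354·(1.62,-1.92) = (0.7091,-2.5725)
  v8: (1-0.354)·(2.13,-3.44) + 0.354·(2.81,-1.29) = (2.3707,-2.6789)
Shoelace sum Σ(x_i·y_{i+1} − x_{i+1}·y_i):
  i=1: 4.7370·1.8561 − 3.3052·0.4105 = +7.4358 (running +7.4358)
  i=2: 3.3052·4.0148 − 0.7167·1.8561 = +11.9395 (running +19.3754)
  i=3: 0.7167·3.6372 − -2.2759·4.0148 = +11.7438 (running +31.1192)
  i=4: -2.2759·0.4069 − -2.1026·3.6372 = +6.7216 (running +37.8408)
  i=5: -2.1026·-1.8704 − -1.7718·0.4069 = +4.6538 (running +42.4946)
  i=6: -1.7718·-2.5725 − 0.7091·-1.8704 = +5.8842 (running +48.3788)
  i=7: 0.7091·-2.6789 − 2.3707·-2.5725 = +4.1989 (running +52.5776)
  i=8: 2.3707·0.4105 − 4.7370·-2.6789 = +13.6631 (running +66.2408)
Area = |Σ|/2 = |66.2408|/2 = 33.1204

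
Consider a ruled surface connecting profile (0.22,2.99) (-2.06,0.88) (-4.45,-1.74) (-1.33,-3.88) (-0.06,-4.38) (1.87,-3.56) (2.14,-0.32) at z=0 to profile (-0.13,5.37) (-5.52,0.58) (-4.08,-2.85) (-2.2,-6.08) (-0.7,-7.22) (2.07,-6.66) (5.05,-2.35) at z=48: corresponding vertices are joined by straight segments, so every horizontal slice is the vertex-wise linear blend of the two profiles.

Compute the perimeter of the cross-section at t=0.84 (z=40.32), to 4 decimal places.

Cross-section at t=0.84: each vertex is (1-t)·p0[i] + t·p1[i].
  v1: (1-0.84)·(0.22,2.99) + 0.84·(-0.13,5.37) = (-0.0740,4.9892)
  v2: (1-0.84)·(-2.06,0.88) + 0.84·(-5.52,0.58) = (-4.9664,0.6280)
  v3: (1-0.84)·(-4.45,-1.74) + 0.84·(-4.08,-2.85) = (-4.1392,-2.6724)
  v4: (1-0.84)·(-1.33,-3.88) + 0.84·(-2.2,-6.08) = (-2.0608,-5.7280)
  v5: (1-0.84)·(-0.06,-4.38) + 0.84·(-0.7,-7.22) = (-0.5976,-6.7656)
  v6: (1-0.84)·(1.87,-3.56) + 0.84·(2.07,-6.66) = (2.0380,-6.1640)
  v7: (1-0.84)·(2.14,-0.32) + 0.84·(5.05,-2.35) = (4.5844,-2.0252)
Perimeter = Σ |v_{i+1} − v_i|:
  edge 1→2: √(-4.8924² + -4.3612²) = 6.5541 (running 6.5541)
  edge 2→3: √(0.8272² + -3.3004²) = 3.4025 (running 9.9565)
  edge 3→4: √(2.0784² + -3.0556²) = 3.6955 (running 13.6520)
  edge 4→5: √(1.4632² + -1.0376²) = 1.7938 (running 15.4458)
  edge 5→6: √(2.6356² + 0.6016²) = 2.7034 (running 18.1491)
  edge 6→7: √(2.5464² + 4.1388²) = 4.8594 (running 23.0086)
  edge 7→1: √(-4.6584² + 7.0144²) = 8.4204 (running 31.4289)
Perimeter = 31.4289

Perimeter at t=0.84: 31.4289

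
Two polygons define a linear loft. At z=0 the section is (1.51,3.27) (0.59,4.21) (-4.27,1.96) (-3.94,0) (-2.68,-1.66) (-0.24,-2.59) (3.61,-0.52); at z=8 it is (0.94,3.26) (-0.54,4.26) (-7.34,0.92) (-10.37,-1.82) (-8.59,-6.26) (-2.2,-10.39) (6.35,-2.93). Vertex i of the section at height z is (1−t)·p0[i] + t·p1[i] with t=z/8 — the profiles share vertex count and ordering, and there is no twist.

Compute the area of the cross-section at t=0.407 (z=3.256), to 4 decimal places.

Cross-section at t=0.407: each vertex is (1-t)·p0[i] + t·p1[i].
  v1: (1-0.407)·(1.51,3.27) + 0.407·(0.94,3.26) = (1.2780,3.2659)
  v2: (1-0.407)·(0.59,4.21) + 0.407·(-0.54,4.26) = (0.1301,4.2303)
  v3: (1-0.407)·(-4.27,1.96) + 0.407·(-7.34,0.92) = (-5.5195,1.5367)
  v4: (1-0.407)·(-3.94,0) + 0.407·(-10.37,-1.82) = (-6.5570,-0.7407)
  v5: (1-0.407)·(-2.68,-1.66) + 0.407·(-8.59,-6.26) = (-5.0854,-3.5322)
  v6: (1-0.407)·(-0.24,-2.59) + 0.407·(-2.2,-10.39) = (-1.0377,-5.7646)
  v7: (1-0.407)·(3.61,-0.52) + 0.407·(6.35,-2.93) = (4.7252,-1.5009)
Shoelace sum Σ(x_i·y_{i+1} − x_{i+1}·y_i):
  i=1: 1.2780·4.2303 − 0.1301·3.2659 = +4.9816 (running +4.9816)
  i=2: 0.1301·1.5367 − -5.5195·4.2303 = +23.5493 (running +28.5309)
  i=3: -5.5195·-0.7407 − -6.5570·1.5367 = +14.1648 (running +42.6956)
  i=4: -6.5570·-3.5322 − -5.0854·-0.7407 = +19.3937 (running +62.0894)
  i=5: -5.0854·-5.7646 − -1.0377·-3.5322 = +25.6497 (running +87.7391)
  i=6: -1.0377·-1.5009 − 4.7252·-5.7646 = +28.7963 (running +116.5353)
  i=7: 4.7252·3.2659 − 1.2780·-1.5009 = +17.3502 (running +133.8856)
Area = |Σ|/2 = |133.8856|/2 = 66.9428

Area at t=0.407: 66.9428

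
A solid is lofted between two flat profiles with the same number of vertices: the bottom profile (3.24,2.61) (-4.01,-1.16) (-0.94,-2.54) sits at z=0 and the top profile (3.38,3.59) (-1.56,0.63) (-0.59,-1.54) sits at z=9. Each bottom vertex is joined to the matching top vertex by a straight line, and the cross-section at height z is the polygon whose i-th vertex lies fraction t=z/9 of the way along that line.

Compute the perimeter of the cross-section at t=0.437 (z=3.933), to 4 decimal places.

Perimeter at t=0.437: 16.4413

Cross-section at t=0.437: each vertex is (1-t)·p0[i] + t·p1[i].
  v1: (1-0.437)·(3.24,2.61) + 0.437·(3.38,3.59) = (3.3012,3.0383)
  v2: (1-0.437)·(-4.01,-1.16) + 0.437·(-1.56,0.63) = (-2.9393,-0.3778)
  v3: (1-0.437)·(-0.94,-2.54) + 0.437·(-0.59,-1.54) = (-0.7870,-2.1030)
Perimeter = Σ |v_{i+1} − v_i|:
  edge 1→2: √(-6.2405² + -3.4160²) = 7.1143 (running 7.1143)
  edge 2→3: √(2.1523² + -1.7252²) = 2.7584 (running 9.8727)
  edge 3→1: √(4.0882² + 5.1413²) = 6.5686 (running 16.4413)
Perimeter = 16.4413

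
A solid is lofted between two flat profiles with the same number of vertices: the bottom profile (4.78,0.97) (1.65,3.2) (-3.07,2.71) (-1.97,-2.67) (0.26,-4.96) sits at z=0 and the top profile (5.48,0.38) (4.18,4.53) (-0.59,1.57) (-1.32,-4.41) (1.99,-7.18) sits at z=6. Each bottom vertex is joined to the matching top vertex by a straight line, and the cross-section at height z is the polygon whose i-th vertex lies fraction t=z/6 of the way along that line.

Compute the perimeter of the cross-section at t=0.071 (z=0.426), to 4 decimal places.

Cross-section at t=0.071: each vertex is (1-t)·p0[i] + t·p1[i].
  v1: (1-0.071)·(4.78,0.97) + 0.071·(5.48,0.38) = (4.8297,0.9281)
  v2: (1-0.071)·(1.65,3.2) + 0.071·(4.18,4.53) = (1.8296,3.2944)
  v3: (1-0.071)·(-3.07,2.71) + 0.071·(-0.59,1.57) = (-2.8939,2.6291)
  v4: (1-0.071)·(-1.97,-2.67) + 0.071·(-1.32,-4.41) = (-1.9239,-2.7935)
  v5: (1-0.071)·(0.26,-4.96) + 0.071·(1.99,-7.18) = (0.3828,-5.1176)
Perimeter = Σ |v_{i+1} − v_i|:
  edge 1→2: √(-3.0001² + 2.3663²) = 3.8210 (running 3.8210)
  edge 2→3: √(-4.7235² + -0.6654²) = 4.7702 (running 8.5912)
  edge 3→4: √(0.9701² + -5.4226²) = 5.5087 (running 14.0998)
  edge 4→5: √(2.3067² + -2.3241²) = 3.2745 (running 17.3743)
  edge 5→1: √(4.4469² + 6.0457²) = 7.5050 (running 24.8793)
Perimeter = 24.8793

Perimeter at t=0.071: 24.8793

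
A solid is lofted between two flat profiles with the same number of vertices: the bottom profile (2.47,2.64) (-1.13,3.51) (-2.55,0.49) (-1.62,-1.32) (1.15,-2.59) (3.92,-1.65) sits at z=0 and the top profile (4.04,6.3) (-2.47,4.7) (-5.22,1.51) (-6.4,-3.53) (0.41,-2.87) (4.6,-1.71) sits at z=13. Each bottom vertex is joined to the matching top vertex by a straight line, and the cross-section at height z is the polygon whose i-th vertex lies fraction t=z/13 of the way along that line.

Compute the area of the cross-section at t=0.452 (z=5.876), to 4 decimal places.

Cross-section at t=0.452: each vertex is (1-t)·p0[i] + t·p1[i].
  v1: (1-0.452)·(2.47,2.64) + 0.452·(4.04,6.3) = (3.1796,4.2943)
  v2: (1-0.452)·(-1.13,3.51) + 0.452·(-2.47,4.7) = (-1.7357,4.0479)
  v3: (1-0.452)·(-2.55,0.49) + 0.452·(-5.22,1.51) = (-3.7568,0.9510)
  v4: (1-0.452)·(-1.62,-1.32) + 0.452·(-6.4,-3.53) = (-3.7806,-2.3189)
  v5: (1-0.452)·(1.15,-2.59) + 0.452·(0.41,-2.87) = (0.8155,-2.7166)
  v6: (1-0.452)·(3.92,-1.65) + 0.452·(4.6,-1.71) = (4.2274,-1.6771)
Shoelace sum Σ(x_i·y_{i+1} − x_{i+1}·y_i):
  i=1: 3.1796·4.0479 − -1.7357·4.2943 = +20.3244 (running +20.3244)
  i=2: -1.7357·0.9510 − -3.7568·4.0479 = +13.5565 (running +33.8809)
  i=3: -3.7568·-2.3189 − -3.7806·0.9510 = +12.3073 (running +46.1882)
  i=4: -3.7806·-2.7166 − 0.8155·-2.3189 = +12.1612 (running +58.3494)
  i=5: 0.8155·-1.6771 − 4.2274·-2.7166 = +10.1162 (running +68.4656)
  i=6: 4.2274·4.2943 − 3.1796·-1.6771 = +23.4863 (running +91.9518)
Area = |Σ|/2 = |91.9518|/2 = 45.9759

Area at t=0.452: 45.9759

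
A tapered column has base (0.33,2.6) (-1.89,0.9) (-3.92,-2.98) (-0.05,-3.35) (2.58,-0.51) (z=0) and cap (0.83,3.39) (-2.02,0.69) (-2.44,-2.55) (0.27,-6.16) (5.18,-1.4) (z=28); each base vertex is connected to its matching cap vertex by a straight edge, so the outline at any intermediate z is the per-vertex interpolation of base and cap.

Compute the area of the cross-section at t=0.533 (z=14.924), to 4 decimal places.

Area at t=0.533: 30.7158

Cross-section at t=0.533: each vertex is (1-t)·p0[i] + t·p1[i].
  v1: (1-0.533)·(0.33,2.6) + 0.533·(0.83,3.39) = (0.5965,3.0211)
  v2: (1-0.533)·(-1.89,0.9) + 0.533·(-2.02,0.69) = (-1.9593,0.7881)
  v3: (1-0.533)·(-3.92,-2.98) + 0.533·(-2.44,-2.55) = (-3.1312,-2.7508)
  v4: (1-0.533)·(-0.05,-3.35) + 0.533·(0.27,-6.16) = (0.1206,-4.8477)
  v5: (1-0.533)·(2.58,-0.51) + 0.533·(5.18,-1.4) = (3.9658,-0.9844)
Shoelace sum Σ(x_i·y_{i+1} − x_{i+1}·y_i):
  i=1: 0.5965·0.7881 − -1.9593·3.0211 = +6.3892 (running +6.3892)
  i=2: -1.9593·-2.7508 − -3.1312·0.7881 = +7.8572 (running +14.2464)
  i=3: -3.1312·-4.8477 − 0.1206·-2.7508 = +15.5107 (running +29.7571)
  i=4: 0.1206·-0.9844 − 3.9658·-4.8477 = +19.1065 (running +48.8636)
  i=5: 3.9658·3.0211 − 0.5965·-0.9844 = +12.5681 (running +61.4317)
Area = |Σ|/2 = |61.4317|/2 = 30.7158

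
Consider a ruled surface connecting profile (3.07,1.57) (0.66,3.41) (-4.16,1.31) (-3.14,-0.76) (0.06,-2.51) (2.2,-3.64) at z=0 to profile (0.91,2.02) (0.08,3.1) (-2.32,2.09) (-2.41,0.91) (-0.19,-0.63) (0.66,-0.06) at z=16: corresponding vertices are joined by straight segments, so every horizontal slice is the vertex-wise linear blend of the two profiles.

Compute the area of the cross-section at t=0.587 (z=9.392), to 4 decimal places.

Area at t=0.587: 15.3958

Cross-section at t=0.587: each vertex is (1-t)·p0[i] + t·p1[i].
  v1: (1-0.587)·(3.07,1.57) + 0.587·(0.91,2.02) = (1.8021,1.8342)
  v2: (1-0.587)·(0.66,3.41) + 0.587·(0.08,3.1) = (0.3195,3.2280)
  v3: (1-0.587)·(-4.16,1.31) + 0.587·(-2.32,2.09) = (-3.0799,1.7679)
  v4: (1-0.587)·(-3.14,-0.76) + 0.587·(-2.41,0.91) = (-2.7115,0.2203)
  v5: (1-0.587)·(0.06,-2.51) + 0.587·(-0.19,-0.63) = (-0.0867,-1.4064)
  v6: (1-0.587)·(2.2,-3.64) + 0.587·(0.66,-0.06) = (1.2960,-1.5385)
Shoelace sum Σ(x_i·y_{i+1} − x_{i+1}·y_i):
  i=1: 1.8021·3.2280 − 0.3195·1.8342 = +5.2311 (running +5.2311)
  i=2: 0.3195·1.7679 − -3.0799·3.2280 = +10.5070 (running +15.7381)
  i=3: -3.0799·0.2203 − -2.7115·1.7679 = +4.1151 (running +19.8531)
  i=4: -2.7115·-1.4064 − -0.0867·0.2203 = +3.8327 (running +23.6858)
  i=5: -0.0867·-1.5385 − 1.2960·-1.4064 = +1.9562 (running +25.6420)
  i=6: 1.2960·1.8342 − 1.8021·-1.5385 = +5.1497 (running +30.7917)
Area = |Σ|/2 = |30.7917|/2 = 15.3958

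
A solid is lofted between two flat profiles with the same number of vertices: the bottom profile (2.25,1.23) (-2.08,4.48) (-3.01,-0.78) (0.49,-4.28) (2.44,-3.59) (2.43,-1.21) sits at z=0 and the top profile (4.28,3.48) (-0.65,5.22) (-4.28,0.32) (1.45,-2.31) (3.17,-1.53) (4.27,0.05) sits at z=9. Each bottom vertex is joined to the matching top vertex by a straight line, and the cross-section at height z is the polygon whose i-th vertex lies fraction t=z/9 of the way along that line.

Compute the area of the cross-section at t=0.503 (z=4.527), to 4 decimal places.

Area at t=0.503: 36.4155

Cross-section at t=0.503: each vertex is (1-t)·p0[i] + t·p1[i].
  v1: (1-0.503)·(2.25,1.23) + 0.503·(4.28,3.48) = (3.2711,2.3617)
  v2: (1-0.503)·(-2.08,4.48) + 0.503·(-0.65,5.22) = (-1.3607,4.8522)
  v3: (1-0.503)·(-3.01,-0.78) + 0.503·(-4.28,0.32) = (-3.6488,-0.2267)
  v4: (1-0.503)·(0.49,-4.28) + 0.503·(1.45,-2.31) = (0.9729,-3.2891)
  v5: (1-0.503)·(2.44,-3.59) + 0.503·(3.17,-1.53) = (2.8072,-2.5538)
  v6: (1-0.503)·(2.43,-1.21) + 0.503·(4.27,0.05) = (3.3555,-0.5762)
Shoelace sum Σ(x_i·y_{i+1} − x_{i+1}·y_i):
  i=1: 3.2711·4.8522 − -1.3607·2.3617 = +19.0857 (running +19.0857)
  i=2: -1.3607·-0.2267 − -3.6488·4.8522 = +18.0133 (running +37.0990)
  i=3: -3.6488·-3.2891 − 0.9729·-0.2267 = +12.2218 (running +49.3208)
  i=4: 0.9729·-2.5538 − 2.8072·-3.2891 = +6.7485 (running +56.0694)
  i=5: 2.8072·-0.5762 − 3.3555·-2.5538 = +6.9518 (running +63.0212)
  i=6: 3.3555·2.3617 − 3.2711·-0.5762 = +9.8098 (running +72.8310)
Area = |Σ|/2 = |72.8310|/2 = 36.4155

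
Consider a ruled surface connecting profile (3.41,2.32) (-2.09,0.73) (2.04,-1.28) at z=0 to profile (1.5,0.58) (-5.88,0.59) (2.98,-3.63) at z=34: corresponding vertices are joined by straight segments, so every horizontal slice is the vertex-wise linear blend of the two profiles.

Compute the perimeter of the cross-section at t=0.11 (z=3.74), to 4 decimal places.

Cross-section at t=0.11: each vertex is (1-t)·p0[i] + t·p1[i].
  v1: (1-0.11)·(3.41,2.32) + 0.11·(1.5,0.58) = (3.1999,2.1286)
  v2: (1-0.11)·(-2.09,0.73) + 0.11·(-5.88,0.59) = (-2.5069,0.7146)
  v3: (1-0.11)·(2.04,-1.28) + 0.11·(2.98,-3.63) = (2.1434,-1.5385)
Perimeter = Σ |v_{i+1} − v_i|:
  edge 1→2: √(-5.7068² + -1.4140²) = 5.8794 (running 5.8794)
  edge 2→3: √(4.6503² + -2.2531²) = 5.1674 (running 11.0467)
  edge 3→1: √(1.0565² + 3.6671²) = 3.8163 (running 14.8630)
Perimeter = 14.8630

Perimeter at t=0.11: 14.8630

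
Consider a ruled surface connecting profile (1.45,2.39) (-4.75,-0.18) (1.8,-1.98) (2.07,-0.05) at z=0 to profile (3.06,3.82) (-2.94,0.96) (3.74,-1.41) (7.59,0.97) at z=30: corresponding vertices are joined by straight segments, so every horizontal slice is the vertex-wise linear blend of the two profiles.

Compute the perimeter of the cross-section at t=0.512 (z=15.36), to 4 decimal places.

Perimeter at t=0.512: 20.3582

Cross-section at t=0.512: each vertex is (1-t)·p0[i] + t·p1[i].
  v1: (1-0.512)·(1.45,2.39) + 0.512·(3.06,3.82) = (2.2743,3.1222)
  v2: (1-0.512)·(-4.75,-0.18) + 0.512·(-2.94,0.96) = (-3.8233,0.4037)
  v3: (1-0.512)·(1.8,-1.98) + 0.512·(3.74,-1.41) = (2.7933,-1.6882)
  v4: (1-0.512)·(2.07,-0.05) + 0.512·(7.59,0.97) = (4.8962,0.4722)
Perimeter = Σ |v_{i+1} − v_i|:
  edge 1→2: √(-6.0976² + -2.7185²) = 6.6761 (running 6.6761)
  edge 2→3: √(6.6166² + -2.0918²) = 6.9394 (running 13.6155)
  edge 3→4: √(2.1030² + 2.1604²) = 3.0149 (running 16.6304)
  edge 4→1: √(-2.6219² + 2.6499²) = 3.7278 (running 20.3582)
Perimeter = 20.3582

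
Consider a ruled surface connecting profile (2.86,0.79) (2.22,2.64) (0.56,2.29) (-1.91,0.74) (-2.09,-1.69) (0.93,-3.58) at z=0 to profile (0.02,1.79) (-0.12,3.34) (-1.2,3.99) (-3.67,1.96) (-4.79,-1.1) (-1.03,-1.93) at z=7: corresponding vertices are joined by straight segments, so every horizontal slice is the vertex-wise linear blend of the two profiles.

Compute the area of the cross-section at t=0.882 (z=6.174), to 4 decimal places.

Cross-section at t=0.882: each vertex is (1-t)·p0[i] + t·p1[i].
  v1: (1-0.882)·(2.86,0.79) + 0.882·(0.02,1.79) = (0.3551,1.6720)
  v2: (1-0.882)·(2.22,2.64) + 0.882·(-0.12,3.34) = (0.1561,3.2574)
  v3: (1-0.882)·(0.56,2.29) + 0.882·(-1.2,3.99) = (-0.9923,3.7894)
  v4: (1-0.882)·(-1.91,0.74) + 0.882·(-3.67,1.96) = (-3.4623,1.8160)
  v5: (1-0.882)·(-2.09,-1.69) + 0.882·(-4.79,-1.1) = (-4.4714,-1.1696)
  v6: (1-0.882)·(0.93,-3.58) + 0.882·(-1.03,-1.93) = (-0.7987,-2.1247)
Shoelace sum Σ(x_i·y_{i+1} − x_{i+1}·y_i):
  i=1: 0.3551·3.2574 − 0.1561·1.6720 = +0.8957 (running +0.8957)
  i=2: 0.1561·3.7894 − -0.9923·3.2574 = +3.8240 (running +4.7197)
  i=3: -0.9923·1.8160 − -3.4623·3.7894 = +11.3180 (running +16.0377)
  i=4: -3.4623·-1.1696 − -4.4714·1.8160 = +12.1698 (running +28.2076)
  i=5: -4.4714·-2.1247 − -0.7987·-1.1696 = +8.5662 (running +36.7738)
  i=6: -0.7987·1.6720 − 0.3551·-2.1247 = -0.5809 (running +36.1928)
Area = |Σ|/2 = |36.1928|/2 = 18.0964

Area at t=0.882: 18.0964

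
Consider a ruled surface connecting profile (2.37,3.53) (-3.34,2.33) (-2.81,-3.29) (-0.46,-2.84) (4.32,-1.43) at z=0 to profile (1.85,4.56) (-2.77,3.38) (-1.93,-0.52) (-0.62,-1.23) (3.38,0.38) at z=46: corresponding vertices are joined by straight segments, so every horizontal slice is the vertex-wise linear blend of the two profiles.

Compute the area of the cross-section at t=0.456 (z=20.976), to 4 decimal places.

Cross-section at t=0.456: each vertex is (1-t)·p0[i] + t·p1[i].
  v1: (1-0.456)·(2.37,3.53) + 0.456·(1.85,4.56) = (2.1329,3.9997)
  v2: (1-0.456)·(-3.34,2.33) + 0.456·(-2.77,3.38) = (-3.0801,2.8088)
  v3: (1-0.456)·(-2.81,-3.29) + 0.456·(-1.93,-0.52) = (-2.4087,-2.0269)
  v4: (1-0.456)·(-0.46,-2.84) + 0.456·(-0.62,-1.23) = (-0.5330,-2.1058)
  v5: (1-0.456)·(4.32,-1.43) + 0.456·(3.38,0.38) = (3.8914,-0.6046)
Shoelace sum Σ(x_i·y_{i+1} − x_{i+1}·y_i):
  i=1: 2.1329·2.8088 − -3.0801·3.9997 = +18.3102 (running +18.3102)
  i=2: -3.0801·-2.0269 − -2.4087·2.8088 = +13.0086 (running +31.3187)
  i=3: -2.4087·-2.1058 − -0.5330·-2.0269 = +3.9921 (running +35.3109)
  i=4: -0.5330·-0.6046 − 3.8914·-2.1058 = +8.5168 (running +43.8277)
  i=5: 3.8914·3.9997 − 2.1329·-0.6046 = +16.8538 (running +60.6815)
Area = |Σ|/2 = |60.6815|/2 = 30.3408

Area at t=0.456: 30.3408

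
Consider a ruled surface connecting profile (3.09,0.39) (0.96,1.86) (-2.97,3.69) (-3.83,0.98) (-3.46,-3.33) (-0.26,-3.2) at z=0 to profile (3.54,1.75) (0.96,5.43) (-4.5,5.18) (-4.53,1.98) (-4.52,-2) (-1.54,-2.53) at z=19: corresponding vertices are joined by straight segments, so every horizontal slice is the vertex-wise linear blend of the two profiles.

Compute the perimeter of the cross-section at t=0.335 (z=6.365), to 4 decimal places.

Cross-section at t=0.335: each vertex is (1-t)·p0[i] + t·p1[i].
  v1: (1-0.335)·(3.09,0.39) + 0.335·(3.54,1.75) = (3.2408,0.8456)
  v2: (1-0.335)·(0.96,1.86) + 0.335·(0.96,5.43) = (0.9600,3.0560)
  v3: (1-0.335)·(-2.97,3.69) + 0.335·(-4.5,5.18) = (-3.4826,4.1891)
  v4: (1-0.335)·(-3.83,0.98) + 0.335·(-4.53,1.98) = (-4.0645,1.3150)
  v5: (1-0.335)·(-3.46,-3.33) + 0.335·(-4.52,-2) = (-3.8151,-2.8845)
  v6: (1-0.335)·(-0.26,-3.2) + 0.335·(-1.54,-2.53) = (-0.6888,-2.9756)
Perimeter = Σ |v_{i+1} − v_i|:
  edge 1→2: √(-2.2808² + 2.2104²) = 3.1761 (running 3.1761)
  edge 2→3: √(-4.4426² + 1.1332²) = 4.5848 (running 7.7609)
  edge 3→4: √(-0.5820² + -2.8741²) = 2.9325 (running 10.6934)
  edge 4→5: √(0.2494² + -4.1995²) = 4.2068 (running 14.9002)
  edge 5→6: √(3.1263² + -0.0911²) = 3.1276 (running 18.0278)
  edge 6→1: √(3.9296² + 3.8212²) = 5.4811 (running 23.5089)
Perimeter = 23.5089

Perimeter at t=0.335: 23.5089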